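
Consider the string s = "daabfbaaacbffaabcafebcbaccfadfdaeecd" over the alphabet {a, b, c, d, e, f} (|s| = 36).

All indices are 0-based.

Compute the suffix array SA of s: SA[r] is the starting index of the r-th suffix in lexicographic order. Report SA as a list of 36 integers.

[6, 13, 1, 7, 14, 2, 8, 23, 27, 31, 17, 5, 22, 15, 20, 3, 10, 16, 21, 9, 24, 34, 25, 35, 0, 30, 28, 19, 33, 32, 12, 26, 4, 29, 18, 11]

rank | idx | suffix
   0 |   6 | aaacbffaabcafebcbaccfadfdaeecd
   1 |  13 | aabcafebcbaccfadfdaeecd
   2 |   1 | aabfbaaacbffaabcafebcbaccfadfdaeecd
   3 |   7 | aacbffaabcafebcbaccfadfdaeecd
   4 |  14 | abcafebcbaccfadfdaeecd
   5 |   2 | abfbaaacbffaabcafebcbaccfadfdaeecd
   6 |   8 | acbffaabcafebcbaccfadfdaeecd
   7 |  23 | accfadfdaeecd
   8 |  27 | adfdaeecd
   9 |  31 | aeecd
  10 |  17 | afebcbaccfadfdaeecd
  11 |   5 | baaacbffaabcafebcbaccfadfdaeecd
  12 |  22 | baccfadfdaeecd
  13 |  15 | bcafebcbaccfadfdaeecd
  14 |  20 | bcbaccfadfdaeecd
  15 |   3 | bfbaaacbffaabcafebcbaccfadfdaeecd
  16 |  10 | bffaabcafebcbaccfadfdaeecd
  17 |  16 | cafebcbaccfadfdaeecd
  18 |  21 | cbaccfadfdaeecd
  19 |   9 | cbffaabcafebcbaccfadfdaeecd
  20 |  24 | ccfadfdaeecd
  21 |  34 | cd
  22 |  25 | cfadfdaeecd
  23 |  35 | d
  24 |   0 | daabfbaaacbffaabcafebcbaccfadfdaeecd
  25 |  30 | daeecd
  26 |  28 | dfdaeecd
  27 |  19 | ebcbaccfadfdaeecd
  28 |  33 | ecd
  29 |  32 | eecd
  30 |  12 | faabcafebcbaccfadfdaeecd
  31 |  26 | fadfdaeecd
  32 |   4 | fbaaacbffaabcafebcbaccfadfdaeecd
  33 |  29 | fdaeecd
  34 |  18 | febcbaccfadfdaeecd
  35 |  11 | ffaabcafebcbaccfadfdaeecd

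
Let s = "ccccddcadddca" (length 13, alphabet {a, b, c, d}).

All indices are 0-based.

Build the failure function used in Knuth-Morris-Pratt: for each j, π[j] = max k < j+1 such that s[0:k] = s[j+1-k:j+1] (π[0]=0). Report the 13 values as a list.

[0, 1, 2, 3, 0, 0, 1, 0, 0, 0, 0, 1, 0]

π[0] = 0
j=1 s[j]='c': π[1]=1 (border 'c')
j=2 s[j]='c': π[2]=2 (border 'cc')
j=3 s[j]='c': π[3]=3 (border 'ccc')
j=4 s[j]='d': k: 3→2→1→0; π[4]=0 (border '')
j=5 s[j]='d': π[5]=0 (border '')
j=6 s[j]='c': π[6]=1 (border 'c')
j=7 s[j]='a': k: 1→0; π[7]=0 (border '')
j=8 s[j]='d': π[8]=0 (border '')
j=9 s[j]='d': π[9]=0 (border '')
j=10 s[j]='d': π[10]=0 (border '')
j=11 s[j]='c': π[11]=1 (border 'c')
j=12 s[j]='a': k: 1→0; π[12]=0 (border '')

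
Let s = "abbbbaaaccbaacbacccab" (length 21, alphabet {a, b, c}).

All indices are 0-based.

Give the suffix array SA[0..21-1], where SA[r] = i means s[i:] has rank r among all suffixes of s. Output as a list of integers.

rank | idx | suffix
   0 |   5 | aaaccbaacbacccab
   1 |  11 | aacbacccab
   2 |   6 | aaccbaacbacccab
   3 |  19 | ab
   4 |   0 | abbbbaaaccbaacbacccab
   5 |  12 | acbacccab
   6 |   7 | accbaacbacccab
   7 |  15 | acccab
   8 |  20 | b
   9 |   4 | baaaccbaacbacccab
  10 |  10 | baacbacccab
  11 |  14 | bacccab
  12 |   3 | bbaaaccbaacbacccab
  13 |   2 | bbbaaaccbaacbacccab
  14 |   1 | bbbbaaaccbaacbacccab
  15 |  18 | cab
  16 |   9 | cbaacbacccab
  17 |  13 | cbacccab
  18 |  17 | ccab
  19 |   8 | ccbaacbacccab
  20 |  16 | cccab

[5, 11, 6, 19, 0, 12, 7, 15, 20, 4, 10, 14, 3, 2, 1, 18, 9, 13, 17, 8, 16]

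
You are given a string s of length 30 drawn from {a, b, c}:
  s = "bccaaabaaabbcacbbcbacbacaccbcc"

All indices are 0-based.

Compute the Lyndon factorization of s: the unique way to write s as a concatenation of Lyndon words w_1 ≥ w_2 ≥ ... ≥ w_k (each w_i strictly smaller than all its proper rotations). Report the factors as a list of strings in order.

emit factor 1: 'bcc' (i=0, period=3)
emit factor 2: 'aaabaaabbcacbbcbacbacaccbcc' (i=3, period=27)

["bcc", "aaabaaabbcacbbcbacbacaccbcc"]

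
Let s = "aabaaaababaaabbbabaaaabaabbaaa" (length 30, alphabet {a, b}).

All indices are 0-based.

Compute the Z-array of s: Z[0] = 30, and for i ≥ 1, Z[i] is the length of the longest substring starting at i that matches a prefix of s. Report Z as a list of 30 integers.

[30, 1, 0, 2, 2, 4, 1, 0, 1, 0, 2, 3, 1, 0, 0, 0, 1, 0, 2, 2, 5, 1, 0, 3, 1, 0, 0, 2, 2, 1]

Z[0]=30
i=1: i≥r, start 0; Z[1]=1 extend→box=[1,2)
i=2: i≥r, start 0; Z[2]=0
i=3: i≥r, start 0; Z[3]=2 extend→box=[3,5)
i=4: min(r-i=1, Z[1]=1)=1; Z[4]=2 extend→box=[4,6)
i=5: min(r-i=1, Z[1]=1)=1; Z[5]=4 extend→box=[5,9)
i=6: min(r-i=3, Z[1]=1)=1; Z[6]=1
i=7: min(r-i=2, Z[2]=0)=0; Z[7]=0
i=8: min(r-i=1, Z[3]=2)=1; Z[8]=1
i=9: i≥r, start 0; Z[9]=0
i=10: i≥r, start 0; Z[10]=2 extend→box=[10,12)
i=11: min(r-i=1, Z[1]=1)=1; Z[11]=3 extend→box=[11,14)
i=12: min(r-i=2, Z[1]=1)=1; Z[12]=1
i=13: min(r-i=1, Z[2]=0)=0; Z[13]=0
i=14: i≥r, start 0; Z[14]=0
i=15: i≥r, start 0; Z[15]=0
i=16: i≥r, start 0; Z[16]=1 extend→box=[16,17)
i=17: i≥r, start 0; Z[17]=0
i=18: i≥r, start 0; Z[18]=2 extend→box=[18,20)
i=19: min(r-i=1, Z[1]=1)=1; Z[19]=2 extend→box=[19,21)
i=20: min(r-i=1, Z[1]=1)=1; Z[20]=5 extend→box=[20,25)
i=21: min(r-i=4, Z[1]=1)=1; Z[21]=1
i=22: min(r-i=3, Z[2]=0)=0; Z[22]=0
i=23: min(r-i=2, Z[3]=2)=2; Z[23]=3 extend→box=[23,26)
i=24: min(r-i=2, Z[1]=1)=1; Z[24]=1
i=25: min(r-i=1, Z[2]=0)=0; Z[25]=0
i=26: i≥r, start 0; Z[26]=0
i=27: i≥r, start 0; Z[27]=2 extend→box=[27,29)
i=28: min(r-i=1, Z[1]=1)=1; Z[28]=2 extend→box=[28,30)
i=29: min(r-i=1, Z[1]=1)=1; Z[29]=1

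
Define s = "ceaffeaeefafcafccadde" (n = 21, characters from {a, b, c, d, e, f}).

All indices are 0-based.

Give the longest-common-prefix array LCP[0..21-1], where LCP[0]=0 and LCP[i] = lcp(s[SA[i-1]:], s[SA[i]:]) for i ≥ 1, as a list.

[0, 1, 1, 3, 2, 0, 2, 1, 1, 0, 1, 0, 1, 2, 1, 1, 0, 1, 2, 1, 1]

rank | idx | suffix
   0 |  17 | adde
   1 |   6 | aeefafcafccadde
   2 |  10 | afcafccadde
   3 |  13 | afccadde
   4 |   2 | affeaeefafcafccadde
   5 |  16 | cadde
   6 |  12 | cafccadde
   7 |  15 | ccadde
   8 |   0 | ceaffeaeefafcafccadde
   9 |  18 | dde
  10 |  19 | de
  11 |  20 | e
  12 |   5 | eaeefafcafccadde
  13 |   1 | eaffeaeefafcafccadde
  14 |   7 | eefafcafccadde
  15 |   8 | efafcafccadde
  16 |   9 | fafcafccadde
  17 |  11 | fcafccadde
  18 |  14 | fccadde
  19 |   4 | feaeefafcafccadde
  20 |   3 | ffeaeefafcafccadde

SA = [17, 6, 10, 13, 2, 16, 12, 15, 0, 18, 19, 20, 5, 1, 7, 8, 9, 11, 14, 4, 3]
i: (SA[i-1],SA[i]) lcp shared
  1: (17,6) 1 'a'
  2: (6,10) 1 'a'
  3: (10,13) 3 'afc'
  4: (13,2) 2 'af'
  5: (2,16) 0 ''
  6: (16,12) 2 'ca'
  7: (12,15) 1 'c'
  8: (15,0) 1 'c'
  9: (0,18) 0 ''
  10: (18,19) 1 'd'
  11: (19,20) 0 ''
  12: (20,5) 1 'e'
  13: (5,1) 2 'ea'
  14: (1,7) 1 'e'
  15: (7,8) 1 'e'
  16: (8,9) 0 ''
  17: (9,11) 1 'f'
  18: (11,14) 2 'fc'
  19: (14,4) 1 'f'
  20: (4,3) 1 'f'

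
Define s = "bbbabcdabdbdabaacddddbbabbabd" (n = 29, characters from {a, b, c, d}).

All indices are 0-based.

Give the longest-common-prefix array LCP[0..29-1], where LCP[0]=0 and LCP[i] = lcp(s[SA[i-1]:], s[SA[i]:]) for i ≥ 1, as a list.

[0, 1, 2, 2, 2, 3, 1, 0, 2, 3, 3, 1, 4, 4, 2, 1, 1, 2, 2, 0, 2, 0, 1, 3, 1, 2, 1, 2, 3]

sorted suffixes:
  #0 SA[0]=14  'aacddddbbabbabd'
  #1 SA[1]=12  'abaacddddbbabbabd'
  #2 SA[2]=23  'abbabd'
  #3 SA[3]=3  'abcdabdbdabaacddddbbabbabd'
  #4 SA[4]=26  'abd'
  #5 SA[5]=7  'abdbdabaacddddbbabbabd'
  #6 SA[6]=15  'acddddbbabbabd'
  #7 SA[7]=13  'baacddddbbabbabd'
  #8 SA[8]=22  'babbabd'
  #9 SA[9]=2  'babcdabdbdabaacddddbbabbabd'
  #10 SA[10]=25  'babd'
  #11 SA[11]=21  'bbabbabd'
  #12 SA[12]=1  'bbabcdabdbdabaacddddbbabbabd'
  #13 SA[13]=24  'bbabd'
  #14 SA[14]=0  'bbbabcdabdbdabaacddddbbabbabd'
  #15 SA[15]=4  'bcdabdbdabaacddddbbabbabd'
  #16 SA[16]=27  'bd'
  #17 SA[17]=10  'bdabaacddddbbabbabd'
  #18 SA[18]=8  'bdbdabaacddddbbabbabd'
  #19 SA[19]=5  'cdabdbdabaacddddbbabbabd'
  #20 SA[20]=16  'cddddbbabbabd'
  #21 SA[21]=28  'd'
  #22 SA[22]=11  'dabaacddddbbabbabd'
  #23 SA[23]=6  'dabdbdabaacddddbbabbabd'
  #24 SA[24]=20  'dbbabbabd'
  #25 SA[25]=9  'dbdabaacddddbbabbabd'
  #26 SA[26]=19  'ddbbabbabd'
  #27 SA[27]=18  'dddbbabbabd'
  #28 SA[28]=17  'ddddbbabbabd'

SA = [14, 12, 23, 3, 26, 7, 15, 13, 22, 2, 25, 21, 1, 24, 0, 4, 27, 10, 8, 5, 16, 28, 11, 6, 20, 9, 19, 18, 17]
i: (SA[i-1],SA[i]) lcp shared
  1: (14,12) 1 'a'
  2: (12,23) 2 'ab'
  3: (23,3) 2 'ab'
  4: (3,26) 2 'ab'
  5: (26,7) 3 'abd'
  6: (7,15) 1 'a'
  7: (15,13) 0 ''
  8: (13,22) 2 'ba'
  9: (22,2) 3 'bab'
  10: (2,25) 3 'bab'
  11: (25,21) 1 'b'
  12: (21,1) 4 'bbab'
  13: (1,24) 4 'bbab'
  14: (24,0) 2 'bb'
  15: (0,4) 1 'b'
  16: (4,27) 1 'b'
  17: (27,10) 2 'bd'
  18: (10,8) 2 'bd'
  19: (8,5) 0 ''
  20: (5,16) 2 'cd'
  21: (16,28) 0 ''
  22: (28,11) 1 'd'
  23: (11,6) 3 'dab'
  24: (6,20) 1 'd'
  25: (20,9) 2 'db'
  26: (9,19) 1 'd'
  27: (19,18) 2 'dd'
  28: (18,17) 3 'ddd'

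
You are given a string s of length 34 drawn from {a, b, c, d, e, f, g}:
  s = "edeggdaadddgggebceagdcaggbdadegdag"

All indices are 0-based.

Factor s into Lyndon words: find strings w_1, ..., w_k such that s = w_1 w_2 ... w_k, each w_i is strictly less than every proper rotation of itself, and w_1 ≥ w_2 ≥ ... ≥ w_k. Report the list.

["e", "degg", "d", "aadddgggebceagdcaggbdadegdag"]

emit factor 1: 'e' (i=0, period=1)
emit factor 2: 'degg' (i=1, period=4)
emit factor 3: 'd' (i=5, period=1)
emit factor 4: 'aadddgggebceagdcaggbdadegdag' (i=6, period=28)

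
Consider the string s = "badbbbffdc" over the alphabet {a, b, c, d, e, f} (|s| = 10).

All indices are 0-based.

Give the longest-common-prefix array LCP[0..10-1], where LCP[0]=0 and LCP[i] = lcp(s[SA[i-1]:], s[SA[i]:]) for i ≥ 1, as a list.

sorted suffixes:
  #0 SA[0]=1  'adbbbffdc'
  #1 SA[1]=0  'badbbbffdc'
  #2 SA[2]=3  'bbbffdc'
  #3 SA[3]=4  'bbffdc'
  #4 SA[4]=5  'bffdc'
  #5 SA[5]=9  'c'
  #6 SA[6]=2  'dbbbffdc'
  #7 SA[7]=8  'dc'
  #8 SA[8]=7  'fdc'
  #9 SA[9]=6  'ffdc'

SA = [1, 0, 3, 4, 5, 9, 2, 8, 7, 6]
rank  pair      lcp
   1  s[1:],s[0:]  0  ''
   2  s[0:],s[3:]  1  'b'
   3  s[3:],s[4:]  2  'bb'
   4  s[4:],s[5:]  1  'b'
   5  s[5:],s[9:]  0  ''
   6  s[9:],s[2:]  0  ''
   7  s[2:],s[8:]  1  'd'
   8  s[8:],s[7:]  0  ''
   9  s[7:],s[6:]  1  'f'

[0, 0, 1, 2, 1, 0, 0, 1, 0, 1]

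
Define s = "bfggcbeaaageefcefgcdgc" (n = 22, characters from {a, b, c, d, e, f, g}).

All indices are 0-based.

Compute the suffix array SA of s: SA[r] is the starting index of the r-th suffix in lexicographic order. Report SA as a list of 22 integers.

sorted suffixes:
  #0 SA[0]=7  'aaageefcefgcdgc'
  #1 SA[1]=8  'aageefcefgcdgc'
  #2 SA[2]=9  'ageefcefgcdgc'
  #3 SA[3]=5  'beaaageefcefgcdgc'
  #4 SA[4]=0  'bfggcbeaaageefcefgcdgc'
  #5 SA[5]=21  'c'
  #6 SA[6]=4  'cbeaaageefcefgcdgc'
  #7 SA[7]=18  'cdgc'
  #8 SA[8]=14  'cefgcdgc'
  #9 SA[9]=19  'dgc'
  #10 SA[10]=6  'eaaageefcefgcdgc'
  #11 SA[11]=11  'eefcefgcdgc'
  #12 SA[12]=12  'efcefgcdgc'
  #13 SA[13]=15  'efgcdgc'
  #14 SA[14]=13  'fcefgcdgc'
  #15 SA[15]=16  'fgcdgc'
  #16 SA[16]=1  'fggcbeaaageefcefgcdgc'
  #17 SA[17]=20  'gc'
  #18 SA[18]=3  'gcbeaaageefcefgcdgc'
  #19 SA[19]=17  'gcdgc'
  #20 SA[20]=10  'geefcefgcdgc'
  #21 SA[21]=2  'ggcbeaaageefcefgcdgc'

[7, 8, 9, 5, 0, 21, 4, 18, 14, 19, 6, 11, 12, 15, 13, 16, 1, 20, 3, 17, 10, 2]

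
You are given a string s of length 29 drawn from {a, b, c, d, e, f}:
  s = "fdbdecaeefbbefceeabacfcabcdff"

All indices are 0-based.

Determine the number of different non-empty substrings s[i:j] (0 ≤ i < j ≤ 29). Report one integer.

407

sorted suffixes:
  #0 SA[0]=17  'abacfcabcdff'
  #1 SA[1]=23  'abcdff'
  #2 SA[2]=19  'acfcabcdff'
  #3 SA[3]=6  'aeefbbefceeabacfcabcdff'
  #4 SA[4]=18  'bacfcabcdff'
  #5 SA[5]=10  'bbefceeabacfcabcdff'
  #6 SA[6]=24  'bcdff'
  #7 SA[7]=2  'bdecaeefbbefceeabacfcabcdff'
  #8 SA[8]=11  'befceeabacfcabcdff'
  #9 SA[9]=22  'cabcdff'
  #10 SA[10]=5  'caeefbbefceeabacfcabcdff'
  #11 SA[11]=25  'cdff'
  #12 SA[12]=14  'ceeabacfcabcdff'
  #13 SA[13]=20  'cfcabcdff'
  #14 SA[14]=1  'dbdecaeefbbefceeabacfcabcdff'
  #15 SA[15]=3  'decaeefbbefceeabacfcabcdff'
  #16 SA[16]=26  'dff'
  #17 SA[17]=16  'eabacfcabcdff'
  #18 SA[18]=4  'ecaeefbbefceeabacfcabcdff'
  #19 SA[19]=15  'eeabacfcabcdff'
  #20 SA[20]=7  'eefbbefceeabacfcabcdff'
  #21 SA[21]=8  'efbbefceeabacfcabcdff'
  #22 SA[22]=12  'efceeabacfcabcdff'
  #23 SA[23]=28  'f'
  #24 SA[24]=9  'fbbefceeabacfcabcdff'
  #25 SA[25]=21  'fcabcdff'
  #26 SA[26]=13  'fceeabacfcabcdff'
  #27 SA[27]=0  'fdbdecaeefbbefceeabacfcabcdff'
  #28 SA[28]=27  'ff'

SA = [17, 23, 19, 6, 18, 10, 24, 2, 11, 22, 5, 25, 14, 20, 1, 3, 26, 16, 4, 15, 7, 8, 12, 28, 9, 21, 13, 0, 27]
i: (SA[i-1],SA[i]) lcp shared
  1: (17,23) 2 'ab'
  2: (23,19) 1 'a'
  3: (19,6) 1 'a'
  4: (6,18) 0 ''
  5: (18,10) 1 'b'
  6: (10,24) 1 'b'
  7: (24,2) 1 'b'
  8: (2,11) 1 'b'
  9: (11,22) 0 ''
  10: (22,5) 2 'ca'
  11: (5,25) 1 'c'
  12: (25,14) 1 'c'
  13: (14,20) 1 'c'
  14: (20,1) 0 ''
  15: (1,3) 1 'd'
  16: (3,26) 1 'd'
  17: (26,16) 0 ''
  18: (16,4) 1 'e'
  19: (4,15) 1 'e'
  20: (15,7) 2 'ee'
  21: (7,8) 1 'e'
  22: (8,12) 2 'ef'
  23: (12,28) 0 ''
  24: (28,9) 1 'f'
  25: (9,21) 1 'f'
  26: (21,13) 2 'fc'
  27: (13,0) 1 'f'
  28: (0,27) 1 'f'

n(n+1)/2 = 29·30/2 = 435
Σ LCP = 0 + 2 + 1 + 1 + 0 + 1 + 1 + 1 + 1 + 0 + 2 + 1 + 1 + 1 + 0 + 1 + 1 + 0 + 1 + 1 + 2 + 1 + 2 + 0 + 1 + 1 + 2 + 1 + 1 = 28
distinct = 435 − 28 = 407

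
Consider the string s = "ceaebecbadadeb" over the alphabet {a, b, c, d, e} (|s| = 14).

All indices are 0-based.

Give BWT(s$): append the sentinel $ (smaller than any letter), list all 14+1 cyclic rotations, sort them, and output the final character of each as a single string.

rank  rotation         last
    0  $ceaebecbadadeb  b
    1  adadeb$ceaebecb  b
    2  adeb$ceaebecbad  d
    3  aebecbadadeb$ce  e
    4  b$ceaebecbadade  e
    5  badadeb$ceaebec  c
    6  becbadadeb$ceae  e
    7  cbadadeb$ceaebe  e
    8  ceaebecbadadeb$  $
    9  dadeb$ceaebecba  a
   10  deb$ceaebecbada  a
   11  eaebecbadadeb$c  c
   12  eb$ceaebecbadad  d
   13  ebecbadadeb$cea  a
   14  ecbadadeb$ceaeb  b

bbdeecee$aacdab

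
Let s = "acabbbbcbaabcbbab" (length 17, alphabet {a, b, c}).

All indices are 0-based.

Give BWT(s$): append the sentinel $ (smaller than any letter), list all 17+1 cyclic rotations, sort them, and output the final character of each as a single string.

rank  rotation            last
    0  $acabbbbcbaabcbbab  b
    1  aabcbbab$acabbbbcb  b
    2  ab$acabbbbcbaabcbb  b
    3  abbbbcbaabcbbab$ac  c
    4  abcbbab$acabbbbcba  a
    5  acabbbbcbaabcbbab$  $
    6  b$acabbbbcbaabcbba  a
    7  baabcbbab$acabbbbc  c
    8  bab$acabbbbcbaabcb  b
    9  bbab$acabbbbcbaabc  c
   10  bbbbcbaabcbbab$aca  a
   11  bbbcbaabcbbab$acab  b
   12  bbcbaabcbbab$acabb  b
   13  bcbaabcbbab$acabbb  b
   14  bcbbab$acabbbbcbaa  a
   15  cabbbbcbaabcbbab$a  a
   16  cbaabcbbab$acabbbb  b
   17  cbbab$acabbbbcbaab  b

bbbca$acbcabbbaabb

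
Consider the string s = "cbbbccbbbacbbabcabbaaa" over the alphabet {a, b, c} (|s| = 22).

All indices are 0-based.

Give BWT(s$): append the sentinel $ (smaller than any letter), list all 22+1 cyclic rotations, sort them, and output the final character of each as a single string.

rank  rotation                 last
    0  $cbbbccbbbacbbabcabbaaa  a
    1  a$cbbbccbbbacbbabcabbaa  a
    2  aa$cbbbccbbbacbbabcabba  a
    3  aaa$cbbbccbbbacbbabcabb  b
    4  abbaaa$cbbbccbbbacbbabc  c
    5  abcabbaaa$cbbbccbbbacbb  b
    6  acbbabcabbaaa$cbbbccbbb  b
    7  baaa$cbbbccbbbacbbabcab  b
    8  babcabbaaa$cbbbccbbbacb  b
    9  bacbbabcabbaaa$cbbbccbb  b
   10  bbaaa$cbbbccbbbacbbabca  a
   11  bbabcabbaaa$cbbbccbbbac  c
   12  bbacbbabcabbaaa$cbbbccb  b
   13  bbbacbbabcabbaaa$cbbbcc  c
   14  bbbccbbbacbbabcabbaaa$c  c
   15  bbccbbbacbbabcabbaaa$cb  b
   16  bcabbaaa$cbbbccbbbacbba  a
   17  bccbbbacbbabcabbaaa$cbb  b
   18  cabbaaa$cbbbccbbbacbbab  b
   19  cbbabcabbaaa$cbbbccbbba  a
   20  cbbbacbbabcabbaaa$cbbbc  c
   21  cbbbccbbbacbbabcabbaaa$  $
   22  ccbbbacbbabcabbaaa$cbbb  b

aaabcbbbbbacbccbabbac$b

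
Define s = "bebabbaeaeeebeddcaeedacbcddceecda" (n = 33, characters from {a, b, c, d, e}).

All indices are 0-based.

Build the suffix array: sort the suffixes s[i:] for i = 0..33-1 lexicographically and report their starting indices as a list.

sorted suffixes:
  #0 SA[0]=32  'a'
  #1 SA[1]=3  'abbaeaeeebeddcaeedacbcddceecda'
  #2 SA[2]=21  'acbcddceecda'
  #3 SA[3]=6  'aeaeeebeddcaeedacbcddceecda'
  #4 SA[4]=17  'aeedacbcddceecda'
  #5 SA[5]=8  'aeeebeddcaeedacbcddceecda'
  #6 SA[6]=2  'babbaeaeeebeddcaeedacbcddceecda'
  #7 SA[7]=5  'baeaeeebeddcaeedacbcddceecda'
  #8 SA[8]=4  'bbaeaeeebeddcaeedacbcddceecda'
  #9 SA[9]=23  'bcddceecda'
  #10 SA[10]=0  'bebabbaeaeeebeddcaeedacbcddceecda'
  #11 SA[11]=12  'beddcaeedacbcddceecda'
  #12 SA[12]=16  'caeedacbcddceecda'
  #13 SA[13]=22  'cbcddceecda'
  #14 SA[14]=30  'cda'
  #15 SA[15]=24  'cddceecda'
  #16 SA[16]=27  'ceecda'
  #17 SA[17]=31  'da'
  #18 SA[18]=20  'dacbcddceecda'
  #19 SA[19]=15  'dcaeedacbcddceecda'
  #20 SA[20]=26  'dceecda'
  #21 SA[21]=14  'ddcaeedacbcddceecda'
  #22 SA[22]=25  'ddceecda'
  #23 SA[23]=7  'eaeeebeddcaeedacbcddceecda'
  #24 SA[24]=1  'ebabbaeaeeebeddcaeedacbcddceecda'
  #25 SA[25]=11  'ebeddcaeedacbcddceecda'
  #26 SA[26]=29  'ecda'
  #27 SA[27]=19  'edacbcddceecda'
  #28 SA[28]=13  'eddcaeedacbcddceecda'
  #29 SA[29]=10  'eebeddcaeedacbcddceecda'
  #30 SA[30]=28  'eecda'
  #31 SA[31]=18  'eedacbcddceecda'
  #32 SA[32]=9  'eeebeddcaeedacbcddceecda'

[32, 3, 21, 6, 17, 8, 2, 5, 4, 23, 0, 12, 16, 22, 30, 24, 27, 31, 20, 15, 26, 14, 25, 7, 1, 11, 29, 19, 13, 10, 28, 18, 9]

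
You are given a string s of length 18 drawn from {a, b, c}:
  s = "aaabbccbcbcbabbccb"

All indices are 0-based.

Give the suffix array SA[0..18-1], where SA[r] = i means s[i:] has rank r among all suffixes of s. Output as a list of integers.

[0, 1, 12, 2, 17, 11, 13, 3, 9, 7, 14, 4, 16, 10, 8, 6, 15, 5]

rank→(start, suffix):
  0 → (0, 'aaabbccbcbcbabbccb')
  1 → (1, 'aabbccbcbcbabbccb')
  2 → (12, 'abbccb')
  3 → (2, 'abbccbcbcbabbccb')
  4 → (17, 'b')
  5 → (11, 'babbccb')
  6 → (13, 'bbccb')
  7 → (3, 'bbccbcbcbabbccb')
  8 → (9, 'bcbabbccb')
  9 → (7, 'bcbcbabbccb')
  10 → (14, 'bccb')
  11 → (4, 'bccbcbcbabbccb')
  12 → (16, 'cb')
  13 → (10, 'cbabbccb')
  14 → (8, 'cbcbabbccb')
  15 → (6, 'cbcbcbabbccb')
  16 → (15, 'ccb')
  17 → (5, 'ccbcbcbabbccb')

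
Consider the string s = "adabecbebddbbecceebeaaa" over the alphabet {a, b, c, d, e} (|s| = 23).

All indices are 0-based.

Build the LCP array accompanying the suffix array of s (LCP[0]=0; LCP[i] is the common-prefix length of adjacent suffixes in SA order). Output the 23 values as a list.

[0, 1, 2, 1, 1, 0, 1, 1, 2, 2, 3, 0, 1, 1, 0, 1, 1, 0, 1, 2, 1, 2, 1]

rank | idx | suffix
   0 |  22 | a
   1 |  21 | aa
   2 |  20 | aaa
   3 |   2 | abecbebddbbecceebeaaa
   4 |   0 | adabecbebddbbecceebeaaa
   5 |  11 | bbecceebeaaa
   6 |   8 | bddbbecceebeaaa
   7 |  18 | beaaa
   8 |   6 | bebddbbecceebeaaa
   9 |   3 | becbebddbbecceebeaaa
  10 |  12 | becceebeaaa
  11 |   5 | cbebddbbecceebeaaa
  12 |  14 | cceebeaaa
  13 |  15 | ceebeaaa
  14 |   1 | dabecbebddbbecceebeaaa
  15 |  10 | dbbecceebeaaa
  16 |   9 | ddbbecceebeaaa
  17 |  19 | eaaa
  18 |   7 | ebddbbecceebeaaa
  19 |  17 | ebeaaa
  20 |   4 | ecbebddbbecceebeaaa
  21 |  13 | ecceebeaaa
  22 |  16 | eebeaaa

SA = [22, 21, 20, 2, 0, 11, 8, 18, 6, 3, 12, 5, 14, 15, 1, 10, 9, 19, 7, 17, 4, 13, 16]
rank  pair      lcp
   1  s[22:],s[21:]  1  'a'
   2  s[21:],s[20:]  2  'aa'
   3  s[20:],s[2:]  1  'a'
   4  s[2:],s[0:]  1  'a'
   5  s[0:],s[11:]  0  ''
   6  s[11:],s[8:]  1  'b'
   7  s[8:],s[18:]  1  'b'
   8  s[18:],s[6:]  2  'be'
   9  s[6:],s[3:]  2  'be'
  10  s[3:],s[12:]  3  'bec'
  11  s[12:],s[5:]  0  ''
  12  s[5:],s[14:]  1  'c'
  13  s[14:],s[15:]  1  'c'
  14  s[15:],s[1:]  0  ''
  15  s[1:],s[10:]  1  'd'
  16  s[10:],s[9:]  1  'd'
  17  s[9:],s[19:]  0  ''
  18  s[19:],s[7:]  1  'e'
  19  s[7:],s[17:]  2  'eb'
  20  s[17:],s[4:]  1  'e'
  21  s[4:],s[13:]  2  'ec'
  22  s[13:],s[16:]  1  'e'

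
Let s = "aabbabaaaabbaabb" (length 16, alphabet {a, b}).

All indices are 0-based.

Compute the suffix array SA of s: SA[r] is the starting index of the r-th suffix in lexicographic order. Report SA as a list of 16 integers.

[6, 7, 12, 8, 0, 4, 13, 9, 1, 15, 5, 11, 3, 14, 10, 2]

rank→(start, suffix):
  0 → (6, 'aaaabbaabb')
  1 → (7, 'aaabbaabb')
  2 → (12, 'aabb')
  3 → (8, 'aabbaabb')
  4 → (0, 'aabbabaaaabbaabb')
  5 → (4, 'abaaaabbaabb')
  6 → (13, 'abb')
  7 → (9, 'abbaabb')
  8 → (1, 'abbabaaaabbaabb')
  9 → (15, 'b')
  10 → (5, 'baaaabbaabb')
  11 → (11, 'baabb')
  12 → (3, 'babaaaabbaabb')
  13 → (14, 'bb')
  14 → (10, 'bbaabb')
  15 → (2, 'bbabaaaabbaabb')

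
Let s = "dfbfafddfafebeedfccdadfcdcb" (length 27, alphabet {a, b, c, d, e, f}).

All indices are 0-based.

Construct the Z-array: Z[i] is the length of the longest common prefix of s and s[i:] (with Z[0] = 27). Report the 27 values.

Z[0]=27
i=1: outside box; Z[1]=0
i=2: outside box; Z[2]=0
i=3: outside box; Z[3]=0
i=4: outside box; Z[4]=0
i=5: outside box; Z[5]=0
i=6: outside box; Z[6]=1 extend→box=[6,7)
i=7: outside box; Z[7]=2 extend→box=[7,9)
i=8: min(r-i=1, Z[1]=0)=0; Z[8]=0
i=9: outside box; Z[9]=0
i=10: outside box; Z[10]=0
i=11: outside box; Z[11]=0
i=12: outside box; Z[12]=0
i=13: outside box; Z[13]=0
i=14: outside box; Z[14]=0
i=15: outside box; Z[15]=2 extend→box=[15,17)
i=16: min(r-i=1, Z[1]=0)=0; Z[16]=0
i=17: outside box; Z[17]=0
i=18: outside box; Z[18]=0
i=19: outside box; Z[19]=1 extend→box=[19,20)
i=20: outside box; Z[20]=0
i=21: outside box; Z[21]=2 extend→box=[21,23)
i=22: min(r-i=1, Z[1]=0)=0; Z[22]=0
i=23: outside box; Z[23]=0
i=24: outside box; Z[24]=1 extend→box=[24,25)
i=25: outside box; Z[25]=0
i=26: outside box; Z[26]=0

[27, 0, 0, 0, 0, 0, 1, 2, 0, 0, 0, 0, 0, 0, 0, 2, 0, 0, 0, 1, 0, 2, 0, 0, 1, 0, 0]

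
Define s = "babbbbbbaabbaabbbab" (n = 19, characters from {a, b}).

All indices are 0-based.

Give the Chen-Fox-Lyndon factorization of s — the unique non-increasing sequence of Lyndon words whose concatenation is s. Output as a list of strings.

emit factor 1: 'b' (i=0, period=1)
emit factor 2: 'abbbbbb' (i=1, period=7)
emit factor 3: 'aabbaabbbab' (i=8, period=11)

["b", "abbbbbb", "aabbaabbbab"]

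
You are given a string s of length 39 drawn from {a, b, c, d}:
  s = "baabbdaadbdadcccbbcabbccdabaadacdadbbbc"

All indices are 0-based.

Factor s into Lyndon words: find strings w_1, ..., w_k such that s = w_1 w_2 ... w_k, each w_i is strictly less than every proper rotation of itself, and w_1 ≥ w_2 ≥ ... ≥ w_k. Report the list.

["b", "aabbdaadbdadcccbbcabbccdabaadacdadbbbc"]

emit factor 1: 'b' (i=0, period=1)
emit factor 2: 'aabbdaadbdadcccbbcabbccdabaadacdadbbbc' (i=1, period=38)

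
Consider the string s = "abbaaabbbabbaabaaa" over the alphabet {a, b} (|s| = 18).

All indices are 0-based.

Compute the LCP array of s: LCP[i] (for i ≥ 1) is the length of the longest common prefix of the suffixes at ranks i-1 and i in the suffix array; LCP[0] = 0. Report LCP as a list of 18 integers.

rank→(start, suffix):
  0 → (17, 'a')
  1 → (16, 'aa')
  2 → (15, 'aaa')
  3 → (3, 'aaabbbabbaabaaa')
  4 → (12, 'aabaaa')
  5 → (4, 'aabbbabbaabaaa')
  6 → (13, 'abaaa')
  7 → (0, 'abbaaabbbabbaabaaa')
  8 → (9, 'abbaabaaa')
  9 → (5, 'abbbabbaabaaa')
  10 → (14, 'baaa')
  11 → (2, 'baaabbbabbaabaaa')
  12 → (11, 'baabaaa')
  13 → (8, 'babbaabaaa')
  14 → (1, 'bbaaabbbabbaabaaa')
  15 → (10, 'bbaabaaa')
  16 → (7, 'bbabbaabaaa')
  17 → (6, 'bbbabbaabaaa')

SA = [17, 16, 15, 3, 12, 4, 13, 0, 9, 5, 14, 2, 11, 8, 1, 10, 7, 6]
[i] adj suffixes → lcp
  [1] 17/16 → 1 ('a')
  [2] 16/15 → 2 ('aa')
  [3] 15/3 → 3 ('aaa')
  [4] 3/12 → 2 ('aa')
  [5] 12/4 → 3 ('aab')
  [6] 4/13 → 1 ('a')
  [7] 13/0 → 2 ('ab')
  [8] 0/9 → 5 ('abbaa')
  [9] 9/5 → 3 ('abb')
  [10] 5/14 → 0 ('')
  [11] 14/2 → 4 ('baaa')
  [12] 2/11 → 3 ('baa')
  [13] 11/8 → 2 ('ba')
  [14] 8/1 → 1 ('b')
  [15] 1/10 → 4 ('bbaa')
  [16] 10/7 → 3 ('bba')
  [17] 7/6 → 2 ('bb')

[0, 1, 2, 3, 2, 3, 1, 2, 5, 3, 0, 4, 3, 2, 1, 4, 3, 2]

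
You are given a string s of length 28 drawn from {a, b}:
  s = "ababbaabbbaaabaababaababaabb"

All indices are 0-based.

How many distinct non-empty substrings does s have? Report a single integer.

rank | idx | suffix
   0 |  10 | aaabaababaababaabb
   1 |  11 | aabaababaababaabb
   2 |  14 | aababaababaabb
   3 |  19 | aababaabb
   4 |  24 | aabb
   5 |   5 | aabbbaaabaababaababaabb
   6 |  12 | abaababaababaabb
   7 |  17 | abaababaabb
   8 |  22 | abaabb
   9 |  15 | ababaababaabb
  10 |  20 | ababaabb
  11 |   0 | ababbaabbbaaabaababaababaabb
  12 |  25 | abb
  13 |   2 | abbaabbbaaabaababaababaabb
  14 |   6 | abbbaaabaababaababaabb
  15 |  27 | b
  16 |   9 | baaabaababaababaabb
  17 |  13 | baababaababaabb
  18 |  18 | baababaabb
  19 |  23 | baabb
  20 |   4 | baabbbaaabaababaababaabb
  21 |  16 | babaababaabb
  22 |  21 | babaabb
  23 |   1 | babbaabbbaaabaababaababaabb
  24 |  26 | bb
  25 |   8 | bbaaabaababaababaabb
  26 |   3 | bbaabbbaaabaababaababaabb
  27 |   7 | bbbaaabaababaababaabb

SA = [10, 11, 14, 19, 24, 5, 12, 17, 22, 15, 20, 0, 25, 2, 6, 27, 9, 13, 18, 23, 4, 16, 21, 1, 26, 8, 3, 7]
[i] adj suffixes → lcp
  [1] 10/11 → 2 ('aa')
  [2] 11/14 → 4 ('aaba')
  [3] 14/19 → 8 ('aababaab')
  [4] 19/24 → 3 ('aab')
  [5] 24/5 → 4 ('aabb')
  [6] 5/12 → 1 ('a')
  [7] 12/17 → 10 ('abaababaab')
  [8] 17/22 → 5 ('abaab')
  [9] 22/15 → 3 ('aba')
  [10] 15/20 → 7 ('ababaab')
  [11] 20/0 → 4 ('abab')
  [12] 0/25 → 2 ('ab')
  [13] 25/2 → 3 ('abb')
  [14] 2/6 → 3 ('abb')
  [15] 6/27 → 0 ('')
  [16] 27/9 → 1 ('b')
  [17] 9/13 → 3 ('baa')
  [18] 13/18 → 9 ('baababaab')
  [19] 18/23 → 4 ('baab')
  [20] 23/4 → 5 ('baabb')
  [21] 4/16 → 2 ('ba')
  [22] 16/21 → 6 ('babaab')
  [23] 21/1 → 3 ('bab')
  [24] 1/26 → 1 ('b')
  [25] 26/8 → 2 ('bb')
  [26] 8/3 → 4 ('bbaa')
  [27] 3/7 → 2 ('bb')

n(n+1)/2 = 28·29/2 = 406
Σ LCP = 0 + 2 + 4 + 8 + 3 + 4 + 1 + 10 + 5 + 3 + 7 + 4 + 2 + 3 + 3 + 0 + 1 + 3 + 9 + 4 + 5 + 2 + 6 + 3 + 1 + 2 + 4 + 2 = 101
distinct = 406 − 101 = 305

305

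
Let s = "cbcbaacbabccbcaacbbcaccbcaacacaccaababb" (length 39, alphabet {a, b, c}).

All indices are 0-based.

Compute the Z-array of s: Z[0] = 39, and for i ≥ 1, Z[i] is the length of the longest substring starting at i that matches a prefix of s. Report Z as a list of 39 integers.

Z[0]=39
i=1: i≥r, start 0; Z[1]=0
i=2: i≥r, start 0; Z[2]=2 extend→box=[2,4)
i=3: min(r-i=1, Z[1]=0)=0; Z[3]=0
i=4: i≥r, start 0; Z[4]=0
i=5: i≥r, start 0; Z[5]=0
i=6: i≥r, start 0; Z[6]=2 extend→box=[6,8)
i=7: min(r-i=1, Z[1]=0)=0; Z[7]=0
i=8: i≥r, start 0; Z[8]=0
i=9: i≥r, start 0; Z[9]=0
i=10: i≥r, start 0; Z[10]=1 extend→box=[10,11)
i=11: i≥r, start 0; Z[11]=3 extend→box=[11,14)
i=12: min(r-i=2, Z[1]=0)=0; Z[12]=0
i=13: min(r-i=1, Z[2]=2)=1; Z[13]=1
i=14: i≥r, start 0; Z[14]=0
i=15: i≥r, start 0; Z[15]=0
i=16: i≥r, start 0; Z[16]=2 extend→box=[16,18)
i=17: min(r-i=1, Z[1]=0)=0; Z[17]=0
i=18: i≥r, start 0; Z[18]=0
i=19: i≥r, start 0; Z[19]=1 extend→box=[19,20)
i=20: i≥r, start 0; Z[20]=0
i=21: i≥r, start 0; Z[21]=1 extend→box=[21,22)
i=22: i≥r, start 0; Z[22]=3 extend→box=[22,25)
i=23: min(r-i=2, Z[1]=0)=0; Z[23]=0
i=24: min(r-i=1, Z[2]=2)=1; Z[24]=1
i=25: i≥r, start 0; Z[25]=0
i=26: i≥r, start 0; Z[26]=0
i=27: i≥r, start 0; Z[27]=1 extend→box=[27,28)
i=28: i≥r, start 0; Z[28]=0
i=29: i≥r, start 0; Z[29]=1 extend→box=[29,30)
i=30: i≥r, start 0; Z[30]=0
i=31: i≥r, start 0; Z[31]=1 extend→box=[31,32)
i=32: i≥r, start 0; Z[32]=1 extend→box=[32,33)
i=33: i≥r, start 0; Z[33]=0
i=34: i≥r, start 0; Z[34]=0
i=35: i≥r, start 0; Z[35]=0
i=36: i≥r, start 0; Z[36]=0
i=37: i≥r, start 0; Z[37]=0
i=38: i≥r, start 0; Z[38]=0

[39, 0, 2, 0, 0, 0, 2, 0, 0, 0, 1, 3, 0, 1, 0, 0, 2, 0, 0, 1, 0, 1, 3, 0, 1, 0, 0, 1, 0, 1, 0, 1, 1, 0, 0, 0, 0, 0, 0]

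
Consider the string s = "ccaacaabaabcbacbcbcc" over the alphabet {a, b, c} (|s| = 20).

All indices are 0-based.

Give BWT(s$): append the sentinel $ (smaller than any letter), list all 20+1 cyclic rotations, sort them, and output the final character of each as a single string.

rank  rotation               last
    0  $ccaacaabaabcbacbcbcc  c
    1  aabaabcbacbcbcc$ccaac  c
    2  aabcbacbcbcc$ccaacaab  b
    3  aacaabaabcbacbcbcc$cc  c
    4  abaabcbacbcbcc$ccaaca  a
    5  abcbacbcbcc$ccaacaaba  a
    6  acaabaabcbacbcbcc$cca  a
    7  acbcbcc$ccaacaabaabcb  b
    8  baabcbacbcbcc$ccaacaa  a
    9  bacbcbcc$ccaacaabaabc  c
   10  bcbacbcbcc$ccaacaabaa  a
   11  bcbcc$ccaacaabaabcbac  c
   12  bcc$ccaacaabaabcbacbc  c
   13  c$ccaacaabaabcbacbcbc  c
   14  caabaabcbacbcbcc$ccaa  a
   15  caacaabaabcbacbcbcc$c  c
   16  cbacbcbcc$ccaacaabaab  b
   17  cbcbcc$ccaacaabaabcba  a
   18  cbcc$ccaacaabaabcbacb  b
   19  cc$ccaacaabaabcbacbcb  b
   20  ccaacaabaabcbacbcbcc$  $

ccbcaaabacacccacbabb$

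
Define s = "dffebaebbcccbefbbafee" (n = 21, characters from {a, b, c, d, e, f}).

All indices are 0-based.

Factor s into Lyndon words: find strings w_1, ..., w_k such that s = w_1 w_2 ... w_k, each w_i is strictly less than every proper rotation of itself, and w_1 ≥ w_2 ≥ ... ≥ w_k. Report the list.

["dffe", "b", "aebbcccbefbbafee"]

emit factor 1: 'dffe' (i=0, period=4)
emit factor 2: 'b' (i=4, period=1)
emit factor 3: 'aebbcccbefbbafee' (i=5, period=16)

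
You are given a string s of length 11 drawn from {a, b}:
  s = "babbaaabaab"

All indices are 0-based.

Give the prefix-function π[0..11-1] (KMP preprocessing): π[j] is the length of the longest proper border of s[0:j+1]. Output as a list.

π[0] = 0
j=1 s[j]='a': π[1]=0 (border '')
j=2 s[j]='b': π[2]=1 (border 'b')
j=3 s[j]='b': k: 1→0; π[3]=1 (border 'b')
j=4 s[j]='a': π[4]=2 (border 'ba')
j=5 s[j]='a': k: 2→0; π[5]=0 (border '')
j=6 s[j]='a': π[6]=0 (border '')
j=7 s[j]='b': π[7]=1 (border 'b')
j=8 s[j]='a': π[8]=2 (border 'ba')
j=9 s[j]='a': k: 2→0; π[9]=0 (border '')
j=10 s[j]='b': π[10]=1 (border 'b')

[0, 0, 1, 1, 2, 0, 0, 1, 2, 0, 1]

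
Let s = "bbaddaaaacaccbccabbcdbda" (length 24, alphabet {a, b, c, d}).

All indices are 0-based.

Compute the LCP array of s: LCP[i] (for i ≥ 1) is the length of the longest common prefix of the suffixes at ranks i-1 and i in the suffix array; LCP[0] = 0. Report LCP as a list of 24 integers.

[0, 1, 3, 2, 1, 1, 2, 1, 0, 1, 2, 1, 2, 1, 0, 2, 1, 1, 2, 1, 0, 2, 1, 1]

rank | idx | suffix
   0 |  23 | a
   1 |   5 | aaaacaccbccabbcdbda
   2 |   6 | aaacaccbccabbcdbda
   3 |   7 | aacaccbccabbcdbda
   4 |  16 | abbcdbda
   5 |   8 | acaccbccabbcdbda
   6 |  10 | accbccabbcdbda
   7 |   2 | addaaaacaccbccabbcdbda
   8 |   1 | baddaaaacaccbccabbcdbda
   9 |   0 | bbaddaaaacaccbccabbcdbda
  10 |  17 | bbcdbda
  11 |  13 | bccabbcdbda
  12 |  18 | bcdbda
  13 |  21 | bda
  14 |  15 | cabbcdbda
  15 |   9 | caccbccabbcdbda
  16 |  12 | cbccabbcdbda
  17 |  14 | ccabbcdbda
  18 |  11 | ccbccabbcdbda
  19 |  19 | cdbda
  20 |  22 | da
  21 |   4 | daaaacaccbccabbcdbda
  22 |  20 | dbda
  23 |   3 | ddaaaacaccbccabbcdbda

SA = [23, 5, 6, 7, 16, 8, 10, 2, 1, 0, 17, 13, 18, 21, 15, 9, 12, 14, 11, 19, 22, 4, 20, 3]
rank  pair      lcp
   1  s[23:],s[5:]  1  'a'
   2  s[5:],s[6:]  3  'aaa'
   3  s[6:],s[7:]  2  'aa'
   4  s[7:],s[16:]  1  'a'
   5  s[16:],s[8:]  1  'a'
   6  s[8:],s[10:]  2  'ac'
   7  s[10:],s[2:]  1  'a'
   8  s[2:],s[1:]  0  ''
   9  s[1:],s[0:]  1  'b'
  10  s[0:],s[17:]  2  'bb'
  11  s[17:],s[13:]  1  'b'
  12  s[13:],s[18:]  2  'bc'
  13  s[18:],s[21:]  1  'b'
  14  s[21:],s[15:]  0  ''
  15  s[15:],s[9:]  2  'ca'
  16  s[9:],s[12:]  1  'c'
  17  s[12:],s[14:]  1  'c'
  18  s[14:],s[11:]  2  'cc'
  19  s[11:],s[19:]  1  'c'
  20  s[19:],s[22:]  0  ''
  21  s[22:],s[4:]  2  'da'
  22  s[4:],s[20:]  1  'd'
  23  s[20:],s[3:]  1  'd'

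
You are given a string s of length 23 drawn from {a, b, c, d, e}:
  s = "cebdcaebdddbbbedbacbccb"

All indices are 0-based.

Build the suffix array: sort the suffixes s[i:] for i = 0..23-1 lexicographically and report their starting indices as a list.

sorted suffixes:
  #0 SA[0]=17  'acbccb'
  #1 SA[1]=5  'aebdddbbbedbacbccb'
  #2 SA[2]=22  'b'
  #3 SA[3]=16  'bacbccb'
  #4 SA[4]=11  'bbbedbacbccb'
  #5 SA[5]=12  'bbedbacbccb'
  #6 SA[6]=19  'bccb'
  #7 SA[7]=2  'bdcaebdddbbbedbacbccb'
  #8 SA[8]=7  'bdddbbbedbacbccb'
  #9 SA[9]=13  'bedbacbccb'
  #10 SA[10]=4  'caebdddbbbedbacbccb'
  #11 SA[11]=21  'cb'
  #12 SA[12]=18  'cbccb'
  #13 SA[13]=20  'ccb'
  #14 SA[14]=0  'cebdcaebdddbbbedbacbccb'
  #15 SA[15]=15  'dbacbccb'
  #16 SA[16]=10  'dbbbedbacbccb'
  #17 SA[17]=3  'dcaebdddbbbedbacbccb'
  #18 SA[18]=9  'ddbbbedbacbccb'
  #19 SA[19]=8  'dddbbbedbacbccb'
  #20 SA[20]=1  'ebdcaebdddbbbedbacbccb'
  #21 SA[21]=6  'ebdddbbbedbacbccb'
  #22 SA[22]=14  'edbacbccb'

[17, 5, 22, 16, 11, 12, 19, 2, 7, 13, 4, 21, 18, 20, 0, 15, 10, 3, 9, 8, 1, 6, 14]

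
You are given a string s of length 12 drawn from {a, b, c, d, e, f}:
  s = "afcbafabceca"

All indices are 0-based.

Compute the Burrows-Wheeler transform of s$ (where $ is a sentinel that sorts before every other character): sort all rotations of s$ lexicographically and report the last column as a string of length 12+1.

rank  rotation       last
    0  $afcbafabceca  a
    1  a$afcbafabcec  c
    2  abceca$afcbaf  f
    3  afabceca$afcb  b
    4  afcbafabceca$  $
    5  bafabceca$afc  c
    6  bceca$afcbafa  a
    7  ca$afcbafabce  e
    8  cbafabceca$af  f
    9  ceca$afcbafab  b
   10  eca$afcbafabc  c
   11  fabceca$afcba  a
   12  fcbafabceca$a  a

acfb$caefbcaa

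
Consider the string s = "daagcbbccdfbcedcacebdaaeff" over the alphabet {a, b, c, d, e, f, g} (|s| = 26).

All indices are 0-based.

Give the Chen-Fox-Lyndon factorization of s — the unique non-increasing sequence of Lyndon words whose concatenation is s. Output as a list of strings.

["d", "aagcbbccdfbcedcacebd", "aaeff"]

emit factor 1: 'd' (i=0, period=1)
emit factor 2: 'aagcbbccdfbcedcacebd' (i=1, period=20)
emit factor 3: 'aaeff' (i=21, period=5)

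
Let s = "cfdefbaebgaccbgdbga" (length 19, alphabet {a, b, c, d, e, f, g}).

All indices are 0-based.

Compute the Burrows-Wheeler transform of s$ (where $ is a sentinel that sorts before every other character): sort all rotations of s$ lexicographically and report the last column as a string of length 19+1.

rank  rotation              last
    0  $cfdefbaebgaccbgdbga  a
    1  a$cfdefbaebgaccbgdbg  g
    2  accbgdbga$cfdefbaebg  g
    3  aebgaccbgdbga$cfdefb  b
    4  baebgaccbgdbga$cfdef  f
    5  bga$cfdefbaebgaccbgd  d
    6  bgaccbgdbga$cfdefbae  e
    7  bgdbga$cfdefbaebgacc  c
    8  cbgdbga$cfdefbaebgac  c
    9  ccbgdbga$cfdefbaebga  a
   10  cfdefbaebgaccbgdbga$  $
   11  dbga$cfdefbaebgaccbg  g
   12  defbaebgaccbgdbga$cf  f
   13  ebgaccbgdbga$cfdefba  a
   14  efbaebgaccbgdbga$cfd  d
   15  fbaebgaccbgdbga$cfde  e
   16  fdefbaebgaccbgdbga$c  c
   17  ga$cfdefbaebgaccbgdb  b
   18  gaccbgdbga$cfdefbaeb  b
   19  gdbga$cfdefbaebgaccb  b

aggbfdecca$gfadecbbb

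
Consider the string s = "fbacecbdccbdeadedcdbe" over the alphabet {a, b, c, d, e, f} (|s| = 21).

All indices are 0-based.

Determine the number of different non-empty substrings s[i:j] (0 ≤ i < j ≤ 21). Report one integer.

211

sorted suffixes:
  #0 SA[0]=2  'acecbdccbdeadedcdbe'
  #1 SA[1]=13  'adedcdbe'
  #2 SA[2]=1  'bacecbdccbdeadedcdbe'
  #3 SA[3]=6  'bdccbdeadedcdbe'
  #4 SA[4]=10  'bdeadedcdbe'
  #5 SA[5]=19  'be'
  #6 SA[6]=5  'cbdccbdeadedcdbe'
  #7 SA[7]=9  'cbdeadedcdbe'
  #8 SA[8]=8  'ccbdeadedcdbe'
  #9 SA[9]=17  'cdbe'
  #10 SA[10]=3  'cecbdccbdeadedcdbe'
  #11 SA[11]=18  'dbe'
  #12 SA[12]=7  'dccbdeadedcdbe'
  #13 SA[13]=16  'dcdbe'
  #14 SA[14]=11  'deadedcdbe'
  #15 SA[15]=14  'dedcdbe'
  #16 SA[16]=20  'e'
  #17 SA[17]=12  'eadedcdbe'
  #18 SA[18]=4  'ecbdccbdeadedcdbe'
  #19 SA[19]=15  'edcdbe'
  #20 SA[20]=0  'fbacecbdccbdeadedcdbe'

SA = [2, 13, 1, 6, 10, 19, 5, 9, 8, 17, 3, 18, 7, 16, 11, 14, 20, 12, 4, 15, 0]
rank  pair      lcp
   1  s[2:],s[13:]  1  'a'
   2  s[13:],s[1:]  0  ''
   3  s[1:],s[6:]  1  'b'
   4  s[6:],s[10:]  2  'bd'
   5  s[10:],s[19:]  1  'b'
   6  s[19:],s[5:]  0  ''
   7  s[5:],s[9:]  3  'cbd'
   8  s[9:],s[8:]  1  'c'
   9  s[8:],s[17:]  1  'c'
  10  s[17:],s[3:]  1  'c'
  11  s[3:],s[18:]  0  ''
  12  s[18:],s[7:]  1  'd'
  13  s[7:],s[16:]  2  'dc'
  14  s[16:],s[11:]  1  'd'
  15  s[11:],s[14:]  2  'de'
  16  s[14:],s[20:]  0  ''
  17  s[20:],s[12:]  1  'e'
  18  s[12:],s[4:]  1  'e'
  19  s[4:],s[15:]  1  'e'
  20  s[15:],s[0:]  0  ''

n(n+1)/2 = 21·22/2 = 231
Σ LCP = 0 + 1 + 0 + 1 + 2 + 1 + 0 + 3 + 1 + 1 + 1 + 0 + 1 + 2 + 1 + 2 + 0 + 1 + 1 + 1 + 0 = 20
distinct = 231 − 20 = 211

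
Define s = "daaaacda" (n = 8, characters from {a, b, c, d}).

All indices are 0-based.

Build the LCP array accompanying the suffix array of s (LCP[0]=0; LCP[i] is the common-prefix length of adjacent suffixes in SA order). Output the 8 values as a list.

sorted suffixes:
  #0 SA[0]=7  'a'
  #1 SA[1]=1  'aaaacda'
  #2 SA[2]=2  'aaacda'
  #3 SA[3]=3  'aacda'
  #4 SA[4]=4  'acda'
  #5 SA[5]=5  'cda'
  #6 SA[6]=6  'da'
  #7 SA[7]=0  'daaaacda'

SA = [7, 1, 2, 3, 4, 5, 6, 0]
i: (SA[i-1],SA[i]) lcp shared
  1: (7,1) 1 'a'
  2: (1,2) 3 'aaa'
  3: (2,3) 2 'aa'
  4: (3,4) 1 'a'
  5: (4,5) 0 ''
  6: (5,6) 0 ''
  7: (6,0) 2 'da'

[0, 1, 3, 2, 1, 0, 0, 2]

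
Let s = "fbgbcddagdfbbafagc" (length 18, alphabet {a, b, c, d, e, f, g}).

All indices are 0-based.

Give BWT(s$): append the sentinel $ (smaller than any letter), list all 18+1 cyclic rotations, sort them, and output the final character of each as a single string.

cbfdbfgfgbdcgad$baa

rank  rotation             last
    0  $fbgbcddagdfbbafagc  c
    1  afagc$fbgbcddagdfbb  b
    2  agc$fbgbcddagdfbbaf  f
    3  agdfbbafagc$fbgbcdd  d
    4  bafagc$fbgbcddagdfb  b
    5  bbafagc$fbgbcddagdf  f
    6  bcddagdfbbafagc$fbg  g
    7  bgbcddagdfbbafagc$f  f
    8  c$fbgbcddagdfbbafag  g
    9  cddagdfbbafagc$fbgb  b
   10  dagdfbbafagc$fbgbcd  d
   11  ddagdfbbafagc$fbgbc  c
   12  dfbbafagc$fbgbcddag  g
   13  fagc$fbgbcddagdfbba  a
   14  fbbafagc$fbgbcddagd  d
   15  fbgbcddagdfbbafagc$  $
   16  gbcddagdfbbafagc$fb  b
   17  gc$fbgbcddagdfbbafa  a
   18  gdfbbafagc$fbgbcdda  a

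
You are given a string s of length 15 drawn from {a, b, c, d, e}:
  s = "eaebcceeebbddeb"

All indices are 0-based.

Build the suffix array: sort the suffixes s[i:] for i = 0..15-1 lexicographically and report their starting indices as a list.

rank→(start, suffix):
  0 → (1, 'aebcceeebbddeb')
  1 → (14, 'b')
  2 → (9, 'bbddeb')
  3 → (3, 'bcceeebbddeb')
  4 → (10, 'bddeb')
  5 → (4, 'cceeebbddeb')
  6 → (5, 'ceeebbddeb')
  7 → (11, 'ddeb')
  8 → (12, 'deb')
  9 → (0, 'eaebcceeebbddeb')
  10 → (13, 'eb')
  11 → (8, 'ebbddeb')
  12 → (2, 'ebcceeebbddeb')
  13 → (7, 'eebbddeb')
  14 → (6, 'eeebbddeb')

[1, 14, 9, 3, 10, 4, 5, 11, 12, 0, 13, 8, 2, 7, 6]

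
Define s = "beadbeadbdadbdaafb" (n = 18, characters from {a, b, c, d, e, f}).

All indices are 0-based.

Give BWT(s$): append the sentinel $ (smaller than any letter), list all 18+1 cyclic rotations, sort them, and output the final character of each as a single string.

bddeeafddd$bbaaabba

rank  rotation             last
    0  $beadbeadbdadbdaafb  b
    1  aafb$beadbeadbdadbd  d
    2  adbdaafb$beadbeadbd  d
    3  adbdadbdaafb$beadbe  e
    4  adbeadbdadbdaafb$be  e
    5  afb$beadbeadbdadbda  a
    6  b$beadbeadbdadbdaaf  f
    7  bdaafb$beadbeadbdad  d
    8  bdadbdaafb$beadbead  d
    9  beadbdadbdaafb$bead  d
   10  beadbeadbdadbdaafb$  $
   11  daafb$beadbeadbdadb  b
   12  dadbdaafb$beadbeadb  b
   13  dbdaafb$beadbeadbda  a
   14  dbdadbdaafb$beadbea  a
   15  dbeadbdadbdaafb$bea  a
   16  eadbdadbdaafb$beadb  b
   17  eadbeadbdadbdaafb$b  b
   18  fb$beadbeadbdadbdaa  a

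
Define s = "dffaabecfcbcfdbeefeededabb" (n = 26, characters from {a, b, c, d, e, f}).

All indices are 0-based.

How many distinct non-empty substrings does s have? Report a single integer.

326

sorted suffixes:
  #0 SA[0]=3  'aabecfcbcfdbeefeededabb'
  #1 SA[1]=23  'abb'
  #2 SA[2]=4  'abecfcbcfdbeefeededabb'
  #3 SA[3]=25  'b'
  #4 SA[4]=24  'bb'
  #5 SA[5]=10  'bcfdbeefeededabb'
  #6 SA[6]=5  'becfcbcfdbeefeededabb'
  #7 SA[7]=14  'beefeededabb'
  #8 SA[8]=9  'cbcfdbeefeededabb'
  #9 SA[9]=7  'cfcbcfdbeefeededabb'
  #10 SA[10]=11  'cfdbeefeededabb'
  #11 SA[11]=22  'dabb'
  #12 SA[12]=13  'dbeefeededabb'
  #13 SA[13]=20  'dedabb'
  #14 SA[14]=0  'dffaabecfcbcfdbeefeededabb'
  #15 SA[15]=6  'ecfcbcfdbeefeededabb'
  #16 SA[16]=21  'edabb'
  #17 SA[17]=19  'ededabb'
  #18 SA[18]=18  'eededabb'
  #19 SA[19]=15  'eefeededabb'
  #20 SA[20]=16  'efeededabb'
  #21 SA[21]=2  'faabecfcbcfdbeefeededabb'
  #22 SA[22]=8  'fcbcfdbeefeededabb'
  #23 SA[23]=12  'fdbeefeededabb'
  #24 SA[24]=17  'feededabb'
  #25 SA[25]=1  'ffaabecfcbcfdbeefeededabb'

SA = [3, 23, 4, 25, 24, 10, 5, 14, 9, 7, 11, 22, 13, 20, 0, 6, 21, 19, 18, 15, 16, 2, 8, 12, 17, 1]
i: (SA[i-1],SA[i]) lcp shared
  1: (3,23) 1 'a'
  2: (23,4) 2 'ab'
  3: (4,25) 0 ''
  4: (25,24) 1 'b'
  5: (24,10) 1 'b'
  6: (10,5) 1 'b'
  7: (5,14) 2 'be'
  8: (14,9) 0 ''
  9: (9,7) 1 'c'
  10: (7,11) 2 'cf'
  11: (11,22) 0 ''
  12: (22,13) 1 'd'
  13: (13,20) 1 'd'
  14: (20,0) 1 'd'
  15: (0,6) 0 ''
  16: (6,21) 1 'e'
  17: (21,19) 2 'ed'
  18: (19,18) 1 'e'
  19: (18,15) 2 'ee'
  20: (15,16) 1 'e'
  21: (16,2) 0 ''
  22: (2,8) 1 'f'
  23: (8,12) 1 'f'
  24: (12,17) 1 'f'
  25: (17,1) 1 'f'

n(n+1)/2 = 26·27/2 = 351
Σ LCP = 0 + 1 + 2 + 0 + 1 + 1 + 1 + 2 + 0 + 1 + 2 + 0 + 1 + 1 + 1 + 0 + 1 + 2 + 1 + 2 + 1 + 0 + 1 + 1 + 1 + 1 = 25
distinct = 351 − 25 = 326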